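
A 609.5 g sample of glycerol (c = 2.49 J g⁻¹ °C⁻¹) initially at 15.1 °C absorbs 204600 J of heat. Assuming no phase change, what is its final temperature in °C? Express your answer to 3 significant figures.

ΔT = q / (m c) = 204600 / (609.5 × 2.49) = 134.8 °C
T_f = 15.1 + 134.8 = 149.9 °C

T_f = 150 °C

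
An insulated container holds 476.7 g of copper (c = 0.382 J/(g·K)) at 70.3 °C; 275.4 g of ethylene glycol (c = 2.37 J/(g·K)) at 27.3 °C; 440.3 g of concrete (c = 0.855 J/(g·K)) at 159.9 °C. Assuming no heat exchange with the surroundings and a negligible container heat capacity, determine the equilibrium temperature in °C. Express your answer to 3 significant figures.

T_f = 75.0 °C

Σ mᵢcᵢ(T − Tᵢ) = 0  ⇒  T = Σ mᵢcᵢTᵢ / Σ mᵢcᵢ
Σ mᵢcᵢ = 476.7×0.382 + 275.4×2.37 + 440.3×0.855 = 1211.2539
Σ mᵢcᵢTᵢ = 182.0994×70.3 + 652.698×27.3 + 376.4565×159.9 = 90816
T = 90816 / 1211.2539 = 74.98 °C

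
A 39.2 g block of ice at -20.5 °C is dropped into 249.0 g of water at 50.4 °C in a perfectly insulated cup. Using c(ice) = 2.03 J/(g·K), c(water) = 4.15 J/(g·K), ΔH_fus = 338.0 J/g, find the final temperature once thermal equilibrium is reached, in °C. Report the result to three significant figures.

T_f = 31.1 °C

Heat to bring ice to 0 °C and melt it: q₁ = 39.2×2.03×20.5 + 39.2×338.0 = 14881 J
Heat the water can supply cooling to 0 °C: 249.0×4.15×50.4 = 52080.8 J > q₁, so all ice melts.
Energy balance: 249.0×4.15×(50.4 − T) = 14881 + 39.2×4.15×(T − 0)
1033.35(50.4 − T) = 14881 + 162.68 T
52080.8 − 14881 = 1196.03 T
T = 37199.8 / 1196.03 = 31.10 °C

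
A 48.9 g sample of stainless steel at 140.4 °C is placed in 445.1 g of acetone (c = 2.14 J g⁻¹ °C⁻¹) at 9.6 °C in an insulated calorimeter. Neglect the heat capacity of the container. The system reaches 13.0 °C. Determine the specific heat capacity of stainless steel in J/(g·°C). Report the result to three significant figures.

q_gained = (445.1 × 2.14) × (13.0 − 9.6) = 3239 J
q_lost = 48.9 × c × (140.4 − 13.0) = 6229.86 c
Set equal: c = 3239 / 6229.86 = 0.520 J/(g·°C)

c = 0.520 J/(g·°C)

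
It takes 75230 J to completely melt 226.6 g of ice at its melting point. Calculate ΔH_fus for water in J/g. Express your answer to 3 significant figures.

ΔH_fus = q / m = 75230 / 226.6 = 332 J/g

ΔH_fus = 332 J/g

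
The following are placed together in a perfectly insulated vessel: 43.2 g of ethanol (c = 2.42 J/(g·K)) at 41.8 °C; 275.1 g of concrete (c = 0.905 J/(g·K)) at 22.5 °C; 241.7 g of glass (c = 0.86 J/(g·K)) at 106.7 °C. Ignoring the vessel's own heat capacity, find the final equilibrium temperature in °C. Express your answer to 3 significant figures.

T_f = 57.3 °C

Σ mᵢcᵢ(T − Tᵢ) = 0  ⇒  T = Σ mᵢcᵢTᵢ / Σ mᵢcᵢ
Σ mᵢcᵢ = 43.2×2.42 + 275.1×0.905 + 241.7×0.86 = 561.3715
Σ mᵢcᵢTᵢ = 104.544×41.8 + 248.9655×22.5 + 207.862×106.7 = 32151
T = 32151 / 561.3715 = 57.27 °C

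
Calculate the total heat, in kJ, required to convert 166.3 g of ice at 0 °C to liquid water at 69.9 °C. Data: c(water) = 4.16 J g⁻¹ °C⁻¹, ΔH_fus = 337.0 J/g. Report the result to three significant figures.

q1 (melt at 0 °C): 166.3 × 337.0 = 56043 J
q2 (heat water 0.0→69.9 °C): 166.3 × 4.16 × 69.9 = 48357 J
Total: 56043 + 48357 = 104400 J = 104 kJ

q = 104 kJ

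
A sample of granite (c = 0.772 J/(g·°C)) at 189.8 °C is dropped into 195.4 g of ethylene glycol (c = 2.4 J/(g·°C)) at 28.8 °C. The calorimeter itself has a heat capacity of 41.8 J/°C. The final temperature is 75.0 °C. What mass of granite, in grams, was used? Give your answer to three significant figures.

q_gained = (195.4 × 2.4 + 41.8) × (75.0 − 28.8) = 23600 J
q_lost = m × 0.772 × (189.8 − 75.0) = 88.6256 m
m = 23600 / 88.6256 = 266 g

m = 266 g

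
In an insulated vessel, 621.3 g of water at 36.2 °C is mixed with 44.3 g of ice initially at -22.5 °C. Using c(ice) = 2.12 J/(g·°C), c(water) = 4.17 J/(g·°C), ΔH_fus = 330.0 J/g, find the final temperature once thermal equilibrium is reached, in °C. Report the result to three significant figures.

Heat to bring ice to 0 °C and melt it: q₁ = 44.3×2.12×22.5 + 44.3×330.0 = 16732 J
Heat the water can supply cooling to 0 °C: 621.3×4.17×36.2 = 93787.7 J > q₁, so all ice melts.
Energy balance: 621.3×4.17×(36.2 − T) = 16732 + 44.3×4.17×(T − 0)
2590.821(36.2 − T) = 16732 + 184.731 T
93787.7 − 16732 = 2775.552 T
T = 77055.7 / 2775.552 = 27.76 °C

T_f = 27.8 °C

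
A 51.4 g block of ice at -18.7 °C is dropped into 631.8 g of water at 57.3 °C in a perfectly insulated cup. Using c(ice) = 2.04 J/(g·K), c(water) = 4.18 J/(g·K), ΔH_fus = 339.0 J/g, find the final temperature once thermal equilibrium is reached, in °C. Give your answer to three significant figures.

T_f = 46.2 °C

Heat to bring ice to 0 °C and melt it: q₁ = 51.4×2.04×18.7 + 51.4×339.0 = 19385 J
Heat the water can supply cooling to 0 °C: 631.8×4.18×57.3 = 151325 J > q₁, so all ice melts.
Energy balance: 631.8×4.18×(57.3 − T) = 19385 + 51.4×4.18×(T − 0)
2640.924(57.3 − T) = 19385 + 214.852 T
151325 − 19385 = 2855.776 T
T = 131940 / 2855.776 = 46.20 °C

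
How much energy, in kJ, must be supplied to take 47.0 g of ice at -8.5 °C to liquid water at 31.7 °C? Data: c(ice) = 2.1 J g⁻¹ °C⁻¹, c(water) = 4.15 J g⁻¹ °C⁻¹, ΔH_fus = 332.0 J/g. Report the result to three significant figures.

q = 22.6 kJ

q1 (heat ice -8.5→0.0 °C): 47.0 × 2.1 × 8.5 = 839 J
q2 (melt at 0 °C): 47.0 × 332.0 = 15604 J
q3 (heat water 0.0→31.7 °C): 47.0 × 4.15 × 31.7 = 6183 J
Total: 839 + 15604 + 6183 = 22626 J = 22.6 kJ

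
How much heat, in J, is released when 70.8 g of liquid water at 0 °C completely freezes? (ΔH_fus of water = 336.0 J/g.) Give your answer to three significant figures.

q = m × ΔH_fus = 70.8 × 336.0 = 23790 J

q = 23800 J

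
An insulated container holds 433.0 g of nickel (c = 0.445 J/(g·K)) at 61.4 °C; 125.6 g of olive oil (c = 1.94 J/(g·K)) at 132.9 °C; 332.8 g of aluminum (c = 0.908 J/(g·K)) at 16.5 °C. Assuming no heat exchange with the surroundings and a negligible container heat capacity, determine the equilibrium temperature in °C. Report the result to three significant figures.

Σ mᵢcᵢ(T − Tᵢ) = 0  ⇒  T = Σ mᵢcᵢTᵢ / Σ mᵢcᵢ
Σ mᵢcᵢ = 433.0×0.445 + 125.6×1.94 + 332.8×0.908 = 738.5314
Σ mᵢcᵢTᵢ = 192.685×61.4 + 243.664×132.9 + 302.1824×16.5 = 49200
T = 49200 / 738.5314 = 66.62 °C

T_f = 66.6 °C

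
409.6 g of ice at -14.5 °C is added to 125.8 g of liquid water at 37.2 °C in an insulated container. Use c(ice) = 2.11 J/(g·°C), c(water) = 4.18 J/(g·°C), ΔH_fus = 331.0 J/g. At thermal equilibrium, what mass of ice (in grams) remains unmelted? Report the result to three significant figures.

Heat to warm all ice to 0 °C: 409.6×2.11×14.5 = 12532 J
Heat released by water cooling to 0 °C: 125.8×4.18×37.2 = 19561 J
19561 J < 12532 + 409.6×331.0 = 148109.6 J, so not all ice melts; final T = 0 °C.
Heat left for melting: 19561 − 12532 = 7029 J
Mass melted = 7029 / 331.0 = 21.24 g
Ice remaining = 409.6 − 21.24 = 388.36 g

m_ice remaining = 388 g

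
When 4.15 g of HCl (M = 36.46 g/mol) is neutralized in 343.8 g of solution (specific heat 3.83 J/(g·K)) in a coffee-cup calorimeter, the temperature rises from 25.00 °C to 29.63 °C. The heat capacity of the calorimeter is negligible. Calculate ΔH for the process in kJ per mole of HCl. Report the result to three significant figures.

|ΔT| = |29.63 − 25.00| = 4.63 °C
|q_surr| = (343.8 × 3.83) × 4.63 = 1316.754 × 4.63 = 6097 J
n(HCl) = 4.15 / 36.46 = 0.1138 mol
Temperature rose, so q_rxn = −|q_surr| = -6.097 kJ
ΔH = q_rxn / n = -53.58 kJ/mol

ΔH = -53.6 kJ/mol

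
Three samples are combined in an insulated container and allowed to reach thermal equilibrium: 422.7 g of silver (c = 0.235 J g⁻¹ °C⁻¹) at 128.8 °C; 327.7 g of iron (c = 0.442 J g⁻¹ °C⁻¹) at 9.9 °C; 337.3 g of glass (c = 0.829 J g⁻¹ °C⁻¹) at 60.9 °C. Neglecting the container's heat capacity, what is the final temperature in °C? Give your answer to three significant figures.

T_f = 59.7 °C

Σ mᵢcᵢ(T − Tᵢ) = 0  ⇒  T = Σ mᵢcᵢTᵢ / Σ mᵢcᵢ
Σ mᵢcᵢ = 422.7×0.235 + 327.7×0.442 + 337.3×0.829 = 523.7996
Σ mᵢcᵢTᵢ = 99.3345×128.8 + 144.8434×9.9 + 279.6217×60.9 = 31257
T = 31257 / 523.7996 = 59.67 °C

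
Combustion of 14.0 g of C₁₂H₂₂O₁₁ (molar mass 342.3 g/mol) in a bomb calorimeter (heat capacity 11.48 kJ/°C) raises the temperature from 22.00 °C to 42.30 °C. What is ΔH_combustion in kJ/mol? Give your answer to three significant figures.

ΔT = 42.30 − 22.00 = 20.30 °C
q_cal = C_cal × ΔT = 11.48 × 20.30 = 233.044 kJ
n = 14.0 / 342.3 = 0.04090 mol
q_rxn = −q_cal = -233.044 kJ
ΔH = -233.044 / 0.04090 = -5698 kJ/mol

ΔH = -5700 kJ/mol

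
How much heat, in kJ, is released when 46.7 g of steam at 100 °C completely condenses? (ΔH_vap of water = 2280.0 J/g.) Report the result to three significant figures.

q = m × ΔH_vap = 46.7 × 2280.0 = 106480 J = 106 kJ

q = 106 kJ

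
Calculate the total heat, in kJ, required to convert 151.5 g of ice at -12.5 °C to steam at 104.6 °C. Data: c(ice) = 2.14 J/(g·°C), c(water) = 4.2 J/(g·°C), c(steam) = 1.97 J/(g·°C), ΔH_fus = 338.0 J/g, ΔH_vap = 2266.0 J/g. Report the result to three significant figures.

q1 (heat ice -12.5→0.0 °C): 151.5 × 2.14 × 12.5 = 4053 J
q2 (melt at 0 °C): 151.5 × 338.0 = 51207 J
q3 (heat water 0.0→100.0 °C): 151.5 × 4.2 × 100.0 = 63630 J
q4 (vaporize at 100 °C): 151.5 × 2266.0 = 343299 J
q5 (heat steam 100.0→104.6 °C): 151.5 × 1.97 × 4.6 = 1373 J
Total: 4053 + 51207 + 63630 + 343299 + 1373 = 463562 J = 464 kJ

q = 464 kJ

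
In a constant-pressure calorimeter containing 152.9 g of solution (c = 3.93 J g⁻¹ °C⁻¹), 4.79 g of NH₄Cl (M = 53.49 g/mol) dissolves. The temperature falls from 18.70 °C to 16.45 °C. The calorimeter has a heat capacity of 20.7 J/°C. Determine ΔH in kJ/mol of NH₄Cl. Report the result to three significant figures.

|ΔT| = |16.45 − 18.70| = 2.25 °C
|q_surr| = (152.9 × 3.93 + 20.7) × 2.25 = 621.597 × 2.25 = 1399 J
n(NH₄Cl) = 4.79 / 53.49 = 0.08955 mol
Temperature fell, so q_rxn = +|q_surr| = 1.399 kJ
ΔH = q_rxn / n = 15.62 kJ/mol

ΔH = 15.6 kJ/mol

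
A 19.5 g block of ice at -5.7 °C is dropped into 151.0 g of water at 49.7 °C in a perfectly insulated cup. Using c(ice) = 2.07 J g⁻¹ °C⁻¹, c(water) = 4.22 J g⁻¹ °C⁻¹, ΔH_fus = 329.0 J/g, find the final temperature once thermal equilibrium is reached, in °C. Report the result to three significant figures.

Heat to bring ice to 0 °C and melt it: q₁ = 19.5×2.07×5.7 + 19.5×329.0 = 6645.6 J
Heat the water can supply cooling to 0 °C: 151.0×4.22×49.7 = 31669.8 J > q₁, so all ice melts.
Energy balance: 151.0×4.22×(49.7 − T) = 6645.6 + 19.5×4.22×(T − 0)
637.22(49.7 − T) = 6645.6 + 82.29 T
31669.8 − 6645.6 = 719.51 T
T = 25024.2 / 719.51 = 34.78 °C

T_f = 34.8 °C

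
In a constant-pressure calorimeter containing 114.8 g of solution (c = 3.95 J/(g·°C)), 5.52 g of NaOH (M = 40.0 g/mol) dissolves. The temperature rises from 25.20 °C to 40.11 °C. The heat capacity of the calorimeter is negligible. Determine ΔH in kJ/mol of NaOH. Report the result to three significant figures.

ΔH = -49.0 kJ/mol

|ΔT| = |40.11 − 25.20| = 14.91 °C
|q_surr| = (114.8 × 3.95) × 14.91 = 453.46 × 14.91 = 6761 J
n(NaOH) = 5.52 / 40.0 = 0.1380 mol
Temperature rose, so q_rxn = −|q_surr| = -6.761 kJ
ΔH = q_rxn / n = -48.99 kJ/mol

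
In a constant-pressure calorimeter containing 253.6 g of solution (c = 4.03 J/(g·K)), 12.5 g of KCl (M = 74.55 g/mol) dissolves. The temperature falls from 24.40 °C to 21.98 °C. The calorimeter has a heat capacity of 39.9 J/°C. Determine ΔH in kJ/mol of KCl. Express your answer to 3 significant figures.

|ΔT| = |21.98 − 24.40| = 2.42 °C
|q_surr| = (253.6 × 4.03 + 39.9) × 2.42 = 1061.908 × 2.42 = 2570 J
n(KCl) = 12.5 / 74.55 = 0.1677 mol
Temperature fell, so q_rxn = +|q_surr| = 2.570 kJ
ΔH = q_rxn / n = 15.32 kJ/mol

ΔH = 15.3 kJ/mol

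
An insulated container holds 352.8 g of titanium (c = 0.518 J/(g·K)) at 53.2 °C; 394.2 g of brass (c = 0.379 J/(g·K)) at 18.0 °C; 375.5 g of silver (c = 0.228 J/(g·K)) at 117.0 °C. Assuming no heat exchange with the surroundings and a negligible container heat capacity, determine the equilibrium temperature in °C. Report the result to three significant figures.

T_f = 53.7 °C

Σ mᵢcᵢ(T − Tᵢ) = 0  ⇒  T = Σ mᵢcᵢTᵢ / Σ mᵢcᵢ
Σ mᵢcᵢ = 352.8×0.518 + 394.2×0.379 + 375.5×0.228 = 417.7662
Σ mᵢcᵢTᵢ = 182.7504×53.2 + 149.4018×18.0 + 85.614×117.0 = 22428
T = 22428 / 417.7662 = 53.69 °C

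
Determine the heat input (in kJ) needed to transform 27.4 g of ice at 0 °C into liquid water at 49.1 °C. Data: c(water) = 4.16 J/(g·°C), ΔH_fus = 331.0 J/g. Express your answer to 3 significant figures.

q1 (melt at 0 °C): 27.4 × 331.0 = 9069 J
q2 (heat water 0.0→49.1 °C): 27.4 × 4.16 × 49.1 = 5597 J
Total: 9069 + 5597 = 14666 J = 14.7 kJ

q = 14.7 kJ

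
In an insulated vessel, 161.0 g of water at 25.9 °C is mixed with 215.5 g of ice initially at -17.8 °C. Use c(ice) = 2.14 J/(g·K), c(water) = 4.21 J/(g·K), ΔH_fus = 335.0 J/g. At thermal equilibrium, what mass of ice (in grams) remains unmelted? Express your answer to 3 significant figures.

Heat to warm all ice to 0 °C: 215.5×2.14×17.8 = 8208.8 J
Heat released by water cooling to 0 °C: 161.0×4.21×25.9 = 17555 J
17555 J < 8208.8 + 215.5×335.0 = 80401.3 J, so not all ice melts; final T = 0 °C.
Heat left for melting: 17555 − 8208.8 = 9346.2 J
Mass melted = 9346.2 / 335.0 = 27.90 g
Ice remaining = 215.5 − 27.90 = 187.60 g

m_ice remaining = 188 g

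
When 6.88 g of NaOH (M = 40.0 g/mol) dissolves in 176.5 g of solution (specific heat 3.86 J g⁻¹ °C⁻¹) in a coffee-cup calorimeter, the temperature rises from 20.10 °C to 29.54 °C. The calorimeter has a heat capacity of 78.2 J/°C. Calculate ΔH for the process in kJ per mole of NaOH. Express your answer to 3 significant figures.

|ΔT| = |29.54 − 20.10| = 9.44 °C
|q_surr| = (176.5 × 3.86 + 78.2) × 9.44 = 759.49 × 9.44 = 7170 J
n(NaOH) = 6.88 / 40.0 = 0.1720 mol
Temperature rose, so q_rxn = −|q_surr| = -7.170 kJ
ΔH = q_rxn / n = -41.69 kJ/mol

ΔH = -41.7 kJ/mol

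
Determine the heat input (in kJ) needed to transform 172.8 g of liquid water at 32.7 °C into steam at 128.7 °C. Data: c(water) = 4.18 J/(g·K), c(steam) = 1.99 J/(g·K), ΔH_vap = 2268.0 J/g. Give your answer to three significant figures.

q = 450 kJ

q1 (heat water 32.7→100.0 °C): 172.8 × 4.18 × 67.3 = 48611 J
q2 (vaporize at 100 °C): 172.8 × 2268.0 = 391910 J
q3 (heat steam 100.0→128.7 °C): 172.8 × 1.99 × 28.7 = 9869 J
Total: 48611 + 391910 + 9869 = 450390 J = 450 kJ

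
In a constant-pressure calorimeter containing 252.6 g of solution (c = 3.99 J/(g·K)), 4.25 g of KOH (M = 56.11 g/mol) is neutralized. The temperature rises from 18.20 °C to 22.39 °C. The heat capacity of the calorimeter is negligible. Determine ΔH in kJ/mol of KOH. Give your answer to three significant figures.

ΔH = -55.8 kJ/mol

|ΔT| = |22.39 − 18.20| = 4.19 °C
|q_surr| = (252.6 × 3.99) × 4.19 = 1007.874 × 4.19 = 4223 J
n(KOH) = 4.25 / 56.11 = 0.07574 mol
Temperature rose, so q_rxn = −|q_surr| = -4.223 kJ
ΔH = q_rxn / n = -55.76 kJ/mol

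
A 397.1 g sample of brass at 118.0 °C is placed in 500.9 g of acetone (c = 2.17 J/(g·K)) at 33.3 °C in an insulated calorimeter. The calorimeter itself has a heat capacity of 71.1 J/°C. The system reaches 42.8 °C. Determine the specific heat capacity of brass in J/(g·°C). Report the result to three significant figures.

c = 0.368 J/(g·°C)

q_gained = (500.9 × 2.17 + 71.1) × (42.8 − 33.3) = 11000 J
q_lost = 397.1 × c × (118.0 − 42.8) = 29861.92 c
Set equal: c = 11000 / 29861.92 = 0.368 J/(g·°C)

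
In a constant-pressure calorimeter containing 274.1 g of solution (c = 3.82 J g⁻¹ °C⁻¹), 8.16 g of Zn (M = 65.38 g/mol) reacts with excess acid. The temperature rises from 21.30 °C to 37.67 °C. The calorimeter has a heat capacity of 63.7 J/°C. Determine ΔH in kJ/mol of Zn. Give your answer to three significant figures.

ΔH = -146 kJ/mol

|ΔT| = |37.67 − 21.30| = 16.37 °C
|q_surr| = (274.1 × 3.82 + 63.7) × 16.37 = 1110.762 × 16.37 = 18180 J
n(Zn) = 8.16 / 65.38 = 0.1248 mol
Temperature rose, so q_rxn = −|q_surr| = -18.18 kJ
ΔH = q_rxn / n = -145.7 kJ/mol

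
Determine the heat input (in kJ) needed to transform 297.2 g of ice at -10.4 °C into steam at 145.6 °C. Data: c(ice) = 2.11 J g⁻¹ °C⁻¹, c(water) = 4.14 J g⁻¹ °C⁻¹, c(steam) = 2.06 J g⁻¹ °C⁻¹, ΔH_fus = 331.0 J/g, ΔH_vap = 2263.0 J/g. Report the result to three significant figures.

q1 (heat ice -10.4→0.0 °C): 297.2 × 2.11 × 10.4 = 6522 J
q2 (melt at 0 °C): 297.2 × 331.0 = 98373 J
q3 (heat water 0.0→100.0 °C): 297.2 × 4.14 × 100.0 = 123041 J
q4 (vaporize at 100 °C): 297.2 × 2263.0 = 672564 J
q5 (heat steam 100.0→145.6 °C): 297.2 × 2.06 × 45.6 = 27918 J
Total: 6522 + 98373 + 123041 + 672564 + 27918 = 928418 J = 928 kJ

q = 928 kJ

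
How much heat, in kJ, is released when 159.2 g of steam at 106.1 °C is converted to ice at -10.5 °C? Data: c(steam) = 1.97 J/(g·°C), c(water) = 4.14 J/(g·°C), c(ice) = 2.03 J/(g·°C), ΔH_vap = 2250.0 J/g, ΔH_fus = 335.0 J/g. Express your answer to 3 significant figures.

q1 (cool steam 106.1→100 °C): 159.2 × 1.97 × 6.1 = 1913 J
q2 (condense at 100 °C): 159.2 × 2250.0 = 358200 J
q3 (cool water 100→0 °C): 159.2 × 4.14 × 100.0 = 65909 J
q4 (freeze at 0 °C): 159.2 × 335.0 = 53332 J
q5 (cool ice 0→-10.5 °C): 159.2 × 2.03 × 10.5 = 3393 J
Total: 1913 + 358200 + 65909 + 53332 + 3393 = 482747 J = 483 kJ

q = 483 kJ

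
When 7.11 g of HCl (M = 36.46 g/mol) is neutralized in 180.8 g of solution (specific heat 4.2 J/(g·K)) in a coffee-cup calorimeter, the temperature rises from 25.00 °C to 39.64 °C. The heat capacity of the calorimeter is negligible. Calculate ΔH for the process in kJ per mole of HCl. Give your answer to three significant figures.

|ΔT| = |39.64 − 25.00| = 14.64 °C
|q_surr| = (180.8 × 4.2) × 14.64 = 759.36 × 14.64 = 11120 J
n(HCl) = 7.11 / 36.46 = 0.1950 mol
Temperature rose, so q_rxn = −|q_surr| = -11.12 kJ
ΔH = q_rxn / n = -57.03 kJ/mol

ΔH = -57.0 kJ/mol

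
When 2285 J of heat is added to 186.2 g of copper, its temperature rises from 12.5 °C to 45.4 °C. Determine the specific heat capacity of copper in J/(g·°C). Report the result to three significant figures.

c = q / (m ΔT) = 2285 / (186.2 × 32.9)
c = 2285 / 6125.98 = 0.373 J/(g·°C)

c = 0.373 J/(g·°C)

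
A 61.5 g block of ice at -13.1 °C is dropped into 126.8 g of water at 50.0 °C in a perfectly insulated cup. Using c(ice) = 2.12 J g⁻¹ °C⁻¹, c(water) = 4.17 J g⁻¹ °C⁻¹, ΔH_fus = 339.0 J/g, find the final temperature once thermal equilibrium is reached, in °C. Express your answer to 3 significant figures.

Heat to bring ice to 0 °C and melt it: q₁ = 61.5×2.12×13.1 + 61.5×339.0 = 22556 J
Heat the water can supply cooling to 0 °C: 126.8×4.17×50.0 = 26437.8 J > q₁, so all ice melts.
Energy balance: 126.8×4.17×(50.0 − T) = 22556 + 61.5×4.17×(T − 0)
528.756(50.0 − T) = 22556 + 256.455 T
26437.8 − 22556 = 785.211 T
T = 3881.8 / 785.211 = 4.944 °C

T_f = 4.94 °C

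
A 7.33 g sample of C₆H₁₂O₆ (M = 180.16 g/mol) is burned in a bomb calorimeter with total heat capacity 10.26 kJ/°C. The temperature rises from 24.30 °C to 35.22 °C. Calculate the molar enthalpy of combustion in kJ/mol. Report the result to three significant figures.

ΔT = 35.22 − 24.30 = 10.92 °C
q_cal = C_cal × ΔT = 10.26 × 10.92 = 112.0392 kJ
n = 7.33 / 180.16 = 0.04069 mol
q_rxn = −q_cal = -112.0392 kJ
ΔH = -112.0392 / 0.04069 = -2753 kJ/mol

ΔH = -2750 kJ/mol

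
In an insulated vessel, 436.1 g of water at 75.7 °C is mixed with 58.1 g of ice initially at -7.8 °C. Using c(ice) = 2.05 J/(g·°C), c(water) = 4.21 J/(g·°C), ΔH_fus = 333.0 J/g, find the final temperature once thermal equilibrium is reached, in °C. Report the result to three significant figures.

T_f = 57.1 °C

Heat to bring ice to 0 °C and melt it: q₁ = 58.1×2.05×7.8 + 58.1×333.0 = 20276 J
Heat the water can supply cooling to 0 °C: 436.1×4.21×75.7 = 138984 J > q₁, so all ice melts.
Energy balance: 436.1×4.21×(75.7 − T) = 20276 + 58.1×4.21×(T − 0)
1835.981(75.7 − T) = 20276 + 244.601 T
138984 − 20276 = 2080.582 T
T = 118708 / 2080.582 = 57.06 °C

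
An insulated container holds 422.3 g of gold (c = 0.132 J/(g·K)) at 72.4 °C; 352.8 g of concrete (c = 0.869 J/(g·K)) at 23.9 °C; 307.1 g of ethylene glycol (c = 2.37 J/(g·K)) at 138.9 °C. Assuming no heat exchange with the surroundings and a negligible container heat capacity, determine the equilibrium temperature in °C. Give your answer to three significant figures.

T_f = 103 °C

Σ mᵢcᵢ(T − Tᵢ) = 0  ⇒  T = Σ mᵢcᵢTᵢ / Σ mᵢcᵢ
Σ mᵢcᵢ = 422.3×0.132 + 352.8×0.869 + 307.1×2.37 = 1090.1538
Σ mᵢcᵢTᵢ = 55.7436×72.4 + 306.5832×23.9 + 727.827×138.9 = 112460
T = 112460 / 1090.1538 = 103.2 °C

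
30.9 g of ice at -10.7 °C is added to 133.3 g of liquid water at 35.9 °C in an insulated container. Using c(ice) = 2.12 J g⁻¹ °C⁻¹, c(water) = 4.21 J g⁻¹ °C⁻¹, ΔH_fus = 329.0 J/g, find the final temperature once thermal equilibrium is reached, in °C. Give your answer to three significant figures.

Heat to bring ice to 0 °C and melt it: q₁ = 30.9×2.12×10.7 + 30.9×329.0 = 10867 J
Heat the water can supply cooling to 0 °C: 133.3×4.21×35.9 = 20146.8 J > q₁, so all ice melts.
Energy balance: 133.3×4.21×(35.9 − T) = 10867 + 30.9×4.21×(T − 0)
561.193(35.9 − T) = 10867 + 130.089 T
20146.8 − 10867 = 691.282 T
T = 9279.8 / 691.282 = 13.42 °C

T_f = 13.4 °C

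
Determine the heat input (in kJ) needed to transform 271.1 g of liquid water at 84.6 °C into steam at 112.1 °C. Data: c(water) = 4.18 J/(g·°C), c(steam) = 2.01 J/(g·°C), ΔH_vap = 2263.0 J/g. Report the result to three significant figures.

q1 (heat water 84.6→100.0 °C): 271.1 × 4.18 × 15.4 = 17451 J
q2 (vaporize at 100 °C): 271.1 × 2263.0 = 613499 J
q3 (heat steam 100.0→112.1 °C): 271.1 × 2.01 × 12.1 = 6593 J
Total: 17451 + 613499 + 6593 = 637543 J = 638 kJ

q = 638 kJ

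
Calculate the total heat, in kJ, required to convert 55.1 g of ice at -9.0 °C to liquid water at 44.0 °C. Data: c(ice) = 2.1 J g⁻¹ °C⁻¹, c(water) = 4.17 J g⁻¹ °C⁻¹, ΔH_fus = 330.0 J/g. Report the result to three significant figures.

q = 29.3 kJ

q1 (heat ice -9.0→0.0 °C): 55.1 × 2.1 × 9.0 = 1041 J
q2 (melt at 0 °C): 55.1 × 330.0 = 18183 J
q3 (heat water 0.0→44.0 °C): 55.1 × 4.17 × 44.0 = 10110 J
Total: 1041 + 18183 + 10110 = 29334 J = 29.3 kJ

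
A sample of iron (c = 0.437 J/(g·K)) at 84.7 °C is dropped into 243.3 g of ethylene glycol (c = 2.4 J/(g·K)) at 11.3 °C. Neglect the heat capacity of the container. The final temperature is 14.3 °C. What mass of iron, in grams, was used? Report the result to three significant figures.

q_gained = (243.3 × 2.4) × (14.3 − 11.3) = 1752 J
q_lost = m × 0.437 × (84.7 − 14.3) = 30.7648 m
m = 1752 / 30.7648 = 56.9 g

m = 56.9 g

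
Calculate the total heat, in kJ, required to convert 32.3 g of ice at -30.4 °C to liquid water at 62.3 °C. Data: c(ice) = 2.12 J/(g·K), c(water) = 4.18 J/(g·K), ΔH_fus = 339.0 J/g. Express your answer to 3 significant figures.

q1 (heat ice -30.4→0.0 °C): 32.3 × 2.12 × 30.4 = 2082 J
q2 (melt at 0 °C): 32.3 × 339.0 = 10950 J
q3 (heat water 0.0→62.3 °C): 32.3 × 4.18 × 62.3 = 8411 J
Total: 2082 + 10950 + 8411 = 21443 J = 21.4 kJ

q = 21.4 kJ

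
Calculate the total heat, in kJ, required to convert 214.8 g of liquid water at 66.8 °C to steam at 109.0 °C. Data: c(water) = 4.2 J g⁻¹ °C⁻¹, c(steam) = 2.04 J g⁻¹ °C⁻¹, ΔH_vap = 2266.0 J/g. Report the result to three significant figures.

q = 521 kJ

q1 (heat water 66.8→100.0 °C): 214.8 × 4.2 × 33.2 = 29952 J
q2 (vaporize at 100 °C): 214.8 × 2266.0 = 486737 J
q3 (heat steam 100.0→109.0 °C): 214.8 × 2.04 × 9.0 = 3944 J
Total: 29952 + 486737 + 3944 = 520633 J = 521 kJ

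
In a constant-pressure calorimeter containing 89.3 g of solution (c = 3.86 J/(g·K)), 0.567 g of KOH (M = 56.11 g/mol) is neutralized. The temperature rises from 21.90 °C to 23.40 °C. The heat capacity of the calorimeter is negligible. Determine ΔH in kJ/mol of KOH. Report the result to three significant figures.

|ΔT| = |23.40 − 21.90| = 1.50 °C
|q_surr| = (89.3 × 3.86) × 1.50 = 344.698 × 1.50 = 517.05 J
n(KOH) = 0.567 / 56.11 = 0.010105 mol
Temperature rose, so q_rxn = −|q_surr| = -0.51705 kJ
ΔH = q_rxn / n = -51.17 kJ/mol

ΔH = -51.2 kJ/mol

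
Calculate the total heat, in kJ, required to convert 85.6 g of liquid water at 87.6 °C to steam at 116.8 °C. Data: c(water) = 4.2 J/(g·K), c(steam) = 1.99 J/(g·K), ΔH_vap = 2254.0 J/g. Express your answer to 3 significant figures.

q1 (heat water 87.6→100.0 °C): 85.6 × 4.2 × 12.4 = 4458 J
q2 (vaporize at 100 °C): 85.6 × 2254.0 = 192942 J
q3 (heat steam 100.0→116.8 °C): 85.6 × 1.99 × 16.8 = 2862 J
Total: 4458 + 192942 + 2862 = 200262 J = 200 kJ

q = 200 kJ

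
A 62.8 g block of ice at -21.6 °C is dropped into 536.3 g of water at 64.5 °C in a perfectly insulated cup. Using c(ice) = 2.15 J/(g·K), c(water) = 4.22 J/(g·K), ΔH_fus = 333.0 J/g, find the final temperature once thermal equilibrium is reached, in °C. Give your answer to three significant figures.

Heat to bring ice to 0 °C and melt it: q₁ = 62.8×2.15×21.6 + 62.8×333.0 = 23829 J
Heat the water can supply cooling to 0 °C: 536.3×4.22×64.5 = 145975 J > q₁, so all ice melts.
Energy balance: 536.3×4.22×(64.5 − T) = 23829 + 62.8×4.22×(T − 0)
2263.186(64.5 − T) = 23829 + 265.016 T
145975 − 23829 = 2528.202 T
T = 122146 / 2528.202 = 48.31 °C

T_f = 48.3 °C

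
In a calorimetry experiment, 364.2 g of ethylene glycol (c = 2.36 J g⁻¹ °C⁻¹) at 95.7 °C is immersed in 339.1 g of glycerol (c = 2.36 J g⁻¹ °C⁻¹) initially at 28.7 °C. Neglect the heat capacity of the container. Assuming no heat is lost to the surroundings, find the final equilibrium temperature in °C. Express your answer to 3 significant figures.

Heat lost by ethylene glycol = heat gained by glycerol.
(364.2)(2.36)(95.7 − T) = (339.1)(2.36)(T − 28.7)
859.512 (95.7 − T) = 800.276 (T − 28.7)
82255 − 859.512 T = 800.276 T − 22968
105223 = 1659.788 T
T = 63.40 °C

T_f = 63.4 °C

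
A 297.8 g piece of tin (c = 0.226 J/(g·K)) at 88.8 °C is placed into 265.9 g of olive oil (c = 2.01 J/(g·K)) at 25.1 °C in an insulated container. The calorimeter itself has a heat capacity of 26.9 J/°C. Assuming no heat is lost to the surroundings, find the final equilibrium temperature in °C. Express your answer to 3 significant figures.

Heat lost by tin = heat gained by olive oil + calorimeter.
(297.8)(0.226)(88.8 − T) = [(265.9)(2.01) + 26.9](T − 25.1)
67.3028 (88.8 − T) = 561.359 (T − 25.1)
5976.5 − 67.3028 T = 561.359 T − 14090
20066.5 = 628.6618 T
T = 31.92 °C

T_f = 31.9 °C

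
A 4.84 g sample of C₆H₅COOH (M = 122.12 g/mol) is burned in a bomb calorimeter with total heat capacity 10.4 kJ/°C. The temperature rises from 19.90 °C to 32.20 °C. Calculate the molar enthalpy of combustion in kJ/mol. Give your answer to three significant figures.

ΔH = -3230 kJ/mol

ΔT = 32.20 − 19.90 = 12.30 °C
q_cal = C_cal × ΔT = 10.4 × 12.30 = 127.92 kJ
n = 4.84 / 122.12 = 0.03963 mol
q_rxn = −q_cal = -127.92 kJ
ΔH = -127.92 / 0.03963 = -3228 kJ/mol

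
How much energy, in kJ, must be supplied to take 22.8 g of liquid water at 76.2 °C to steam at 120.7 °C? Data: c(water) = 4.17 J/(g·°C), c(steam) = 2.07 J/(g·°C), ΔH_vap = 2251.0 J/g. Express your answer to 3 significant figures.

q = 54.6 kJ

q1 (heat water 76.2→100.0 °C): 22.8 × 4.17 × 23.8 = 2263 J
q2 (vaporize at 100 °C): 22.8 × 2251.0 = 51323 J
q3 (heat steam 100.0→120.7 °C): 22.8 × 2.07 × 20.7 = 977 J
Total: 2263 + 51323 + 977 = 54563 J = 54.6 kJ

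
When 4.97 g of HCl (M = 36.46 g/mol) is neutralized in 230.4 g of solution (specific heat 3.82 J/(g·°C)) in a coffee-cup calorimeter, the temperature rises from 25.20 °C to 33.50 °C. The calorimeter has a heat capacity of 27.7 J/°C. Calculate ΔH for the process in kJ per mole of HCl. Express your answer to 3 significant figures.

ΔH = -55.3 kJ/mol

|ΔT| = |33.50 − 25.20| = 8.30 °C
|q_surr| = (230.4 × 3.82 + 27.7) × 8.30 = 907.828 × 8.30 = 7535 J
n(HCl) = 4.97 / 36.46 = 0.1363 mol
Temperature rose, so q_rxn = −|q_surr| = -7.535 kJ
ΔH = q_rxn / n = -55.28 kJ/mol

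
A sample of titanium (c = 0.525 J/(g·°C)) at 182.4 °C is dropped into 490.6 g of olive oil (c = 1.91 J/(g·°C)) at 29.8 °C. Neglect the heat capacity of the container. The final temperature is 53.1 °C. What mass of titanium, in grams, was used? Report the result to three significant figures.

m = 322 g

q_gained = (490.6 × 1.91) × (53.1 − 29.8) = 21830 J
q_lost = m × 0.525 × (182.4 − 53.1) = 67.8825 m
m = 21830 / 67.8825 = 322 g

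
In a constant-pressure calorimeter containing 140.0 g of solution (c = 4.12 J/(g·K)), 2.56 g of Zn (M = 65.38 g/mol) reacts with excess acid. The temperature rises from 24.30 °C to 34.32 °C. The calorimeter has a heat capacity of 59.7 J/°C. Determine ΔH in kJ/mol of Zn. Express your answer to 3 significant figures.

ΔH = -163 kJ/mol

|ΔT| = |34.32 − 24.30| = 10.02 °C
|q_surr| = (140.0 × 4.12 + 59.7) × 10.02 = 636.5 × 10.02 = 6378 J
n(Zn) = 2.56 / 65.38 = 0.03916 mol
Temperature rose, so q_rxn = −|q_surr| = -6.378 kJ
ΔH = q_rxn / n = -162.9 kJ/mol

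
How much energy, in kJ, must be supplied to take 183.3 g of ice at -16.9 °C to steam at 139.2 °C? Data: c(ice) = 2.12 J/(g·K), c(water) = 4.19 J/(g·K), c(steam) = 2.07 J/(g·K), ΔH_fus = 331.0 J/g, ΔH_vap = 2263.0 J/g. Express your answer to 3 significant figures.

q = 574 kJ

q1 (heat ice -16.9→0.0 °C): 183.3 × 2.12 × 16.9 = 6567 J
q2 (melt at 0 °C): 183.3 × 331.0 = 60672 J
q3 (heat water 0.0→100.0 °C): 183.3 × 4.19 × 100.0 = 76803 J
q4 (vaporize at 100 °C): 183.3 × 2263.0 = 414808 J
q5 (heat steam 100.0→139.2 °C): 183.3 × 2.07 × 39.2 = 14874 J
Total: 6567 + 60672 + 76803 + 414808 + 14874 = 573724 J = 574 kJ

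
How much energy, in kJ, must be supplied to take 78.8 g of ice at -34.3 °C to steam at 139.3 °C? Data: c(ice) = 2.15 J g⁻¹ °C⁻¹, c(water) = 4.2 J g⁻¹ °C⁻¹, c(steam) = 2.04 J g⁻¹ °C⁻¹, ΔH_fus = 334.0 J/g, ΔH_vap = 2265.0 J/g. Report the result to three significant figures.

q = 250 kJ

q1 (heat ice -34.3→0.0 °C): 78.8 × 2.15 × 34.3 = 5811 J
q2 (melt at 0 °C): 78.8 × 334.0 = 26319 J
q3 (heat water 0.0→100.0 °C): 78.8 × 4.2 × 100.0 = 33096 J
q4 (vaporize at 100 °C): 78.8 × 2265.0 = 178482 J
q5 (heat steam 100.0→139.3 °C): 78.8 × 2.04 × 39.3 = 6318 J
Total: 5811 + 26319 + 33096 + 178482 + 6318 = 250026 J = 250 kJ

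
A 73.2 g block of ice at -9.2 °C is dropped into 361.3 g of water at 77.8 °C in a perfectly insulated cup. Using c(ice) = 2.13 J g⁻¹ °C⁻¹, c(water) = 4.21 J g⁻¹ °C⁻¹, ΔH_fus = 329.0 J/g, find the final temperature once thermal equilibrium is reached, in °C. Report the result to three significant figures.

T_f = 50.7 °C

Heat to bring ice to 0 °C and melt it: q₁ = 73.2×2.13×9.2 + 73.2×329.0 = 25517 J
Heat the water can supply cooling to 0 °C: 361.3×4.21×77.8 = 118339 J > q₁, so all ice melts.
Energy balance: 361.3×4.21×(77.8 − T) = 25517 + 73.2×4.21×(T − 0)
1521.073(77.8 − T) = 25517 + 308.172 T
118339 − 25517 = 1829.245 T
T = 92822 / 1829.245 = 50.74 °C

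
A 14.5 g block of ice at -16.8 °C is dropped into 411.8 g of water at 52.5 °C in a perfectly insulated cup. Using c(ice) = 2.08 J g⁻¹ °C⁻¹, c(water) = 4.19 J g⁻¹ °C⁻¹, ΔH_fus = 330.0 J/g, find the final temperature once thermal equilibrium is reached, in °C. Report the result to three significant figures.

T_f = 47.8 °C

Heat to bring ice to 0 °C and melt it: q₁ = 14.5×2.08×16.8 + 14.5×330.0 = 5291.7 J
Heat the water can supply cooling to 0 °C: 411.8×4.19×52.5 = 90585.7 J > q₁, so all ice melts.
Energy balance: 411.8×4.19×(52.5 − T) = 5291.7 + 14.5×4.19×(T − 0)
1725.442(52.5 − T) = 5291.7 + 60.755 T
90585.7 − 5291.7 = 1786.197 T
T = 85294.0 / 1786.197 = 47.75 °C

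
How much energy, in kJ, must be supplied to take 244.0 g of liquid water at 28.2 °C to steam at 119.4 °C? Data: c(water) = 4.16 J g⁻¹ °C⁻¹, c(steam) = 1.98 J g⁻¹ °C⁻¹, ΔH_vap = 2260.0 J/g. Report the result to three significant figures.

q = 634 kJ

q1 (heat water 28.2→100.0 °C): 244.0 × 4.16 × 71.8 = 72880 J
q2 (vaporize at 100 °C): 244.0 × 2260.0 = 551440 J
q3 (heat steam 100.0→119.4 °C): 244.0 × 1.98 × 19.4 = 9373 J
Total: 72880 + 551440 + 9373 = 633693 J = 634 kJ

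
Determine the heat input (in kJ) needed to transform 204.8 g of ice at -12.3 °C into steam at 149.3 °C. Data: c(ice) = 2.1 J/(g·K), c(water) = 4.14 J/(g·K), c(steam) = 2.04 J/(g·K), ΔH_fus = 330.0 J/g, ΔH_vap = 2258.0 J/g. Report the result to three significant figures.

q1 (heat ice -12.3→0.0 °C): 204.8 × 2.1 × 12.3 = 5290 J
q2 (melt at 0 °C): 204.8 × 330.0 = 67584 J
q3 (heat water 0.0→100.0 °C): 204.8 × 4.14 × 100.0 = 84787 J
q4 (vaporize at 100 °C): 204.8 × 2258.0 = 462438 J
q5 (heat steam 100.0→149.3 °C): 204.8 × 2.04 × 49.3 = 20597 J
Total: 5290 + 67584 + 84787 + 462438 + 20597 = 640696 J = 641 kJ

q = 641 kJ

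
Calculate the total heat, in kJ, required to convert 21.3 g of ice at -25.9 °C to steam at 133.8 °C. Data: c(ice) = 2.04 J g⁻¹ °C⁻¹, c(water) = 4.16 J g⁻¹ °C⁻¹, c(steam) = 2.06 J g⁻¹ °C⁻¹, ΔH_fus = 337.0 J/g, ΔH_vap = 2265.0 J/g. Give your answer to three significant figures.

q = 66.9 kJ

q1 (heat ice -25.9→0.0 °C): 21.3 × 2.04 × 25.9 = 1125 J
q2 (melt at 0 °C): 21.3 × 337.0 = 7178 J
q3 (heat water 0.0→100.0 °C): 21.3 × 4.16 × 100.0 = 8861 J
q4 (vaporize at 100 °C): 21.3 × 2265.0 = 48245 J
q5 (heat steam 100.0→133.8 °C): 21.3 × 2.06 × 33.8 = 1483 J
Total: 1125 + 7178 + 8861 + 48245 + 1483 = 66892 J = 66.9 kJ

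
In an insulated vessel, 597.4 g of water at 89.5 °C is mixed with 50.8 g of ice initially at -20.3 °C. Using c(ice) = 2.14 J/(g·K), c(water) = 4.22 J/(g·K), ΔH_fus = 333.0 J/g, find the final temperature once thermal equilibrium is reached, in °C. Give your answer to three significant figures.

Heat to bring ice to 0 °C and melt it: q₁ = 50.8×2.14×20.3 + 50.8×333.0 = 19123 J
Heat the water can supply cooling to 0 °C: 597.4×4.22×89.5 = 225632 J > q₁, so all ice melts.
Energy balance: 597.4×4.22×(89.5 − T) = 19123 + 50.8×4.22×(T − 0)
2521.028(89.5 − T) = 19123 + 214.376 T
225632 − 19123 = 2735.404 T
T = 206509 / 2735.404 = 75.49 °C

T_f = 75.5 °C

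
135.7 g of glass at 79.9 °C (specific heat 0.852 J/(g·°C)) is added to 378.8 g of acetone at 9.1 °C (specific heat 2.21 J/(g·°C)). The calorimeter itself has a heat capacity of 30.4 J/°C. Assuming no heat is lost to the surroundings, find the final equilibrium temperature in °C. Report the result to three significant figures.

Heat lost by glass = heat gained by acetone + calorimeter.
(135.7)(0.852)(79.9 − T) = [(378.8)(2.21) + 30.4](T − 9.1)
115.6164 (79.9 − T) = 867.548 (T − 9.1)
9237.8 − 115.6164 T = 867.548 T − 7894.7
17132.5 = 983.1644 T
T = 17.43 °C

T_f = 17.4 °C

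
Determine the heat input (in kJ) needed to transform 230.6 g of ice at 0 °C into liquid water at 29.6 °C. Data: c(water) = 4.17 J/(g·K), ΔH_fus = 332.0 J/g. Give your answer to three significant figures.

q1 (melt at 0 °C): 230.6 × 332.0 = 76559 J
q2 (heat water 0.0→29.6 °C): 230.6 × 4.17 × 29.6 = 28463 J
Total: 76559 + 28463 = 105022 J = 105 kJ

q = 105 kJ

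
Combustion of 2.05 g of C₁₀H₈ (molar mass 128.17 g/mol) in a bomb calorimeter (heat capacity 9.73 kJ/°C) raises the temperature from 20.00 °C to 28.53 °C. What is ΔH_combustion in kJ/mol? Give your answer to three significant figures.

ΔH = -5190 kJ/mol

ΔT = 28.53 − 20.00 = 8.53 °C
q_cal = C_cal × ΔT = 9.73 × 8.53 = 82.9969 kJ
n = 2.05 / 128.17 = 0.01599 mol
q_rxn = −q_cal = -82.9969 kJ
ΔH = -82.9969 / 0.01599 = -5191 kJ/mol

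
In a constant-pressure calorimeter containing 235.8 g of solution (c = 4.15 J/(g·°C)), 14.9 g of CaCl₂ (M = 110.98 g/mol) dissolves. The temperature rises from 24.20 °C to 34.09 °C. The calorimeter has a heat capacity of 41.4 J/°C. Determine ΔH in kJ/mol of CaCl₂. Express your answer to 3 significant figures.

|ΔT| = |34.09 − 24.20| = 9.89 °C
|q_surr| = (235.8 × 4.15 + 41.4) × 9.89 = 1019.97 × 9.89 = 10090 J
n(CaCl₂) = 14.9 / 110.98 = 0.1343 mol
Temperature rose, so q_rxn = −|q_surr| = -10.09 kJ
ΔH = q_rxn / n = -75.13 kJ/mol

ΔH = -75.1 kJ/mol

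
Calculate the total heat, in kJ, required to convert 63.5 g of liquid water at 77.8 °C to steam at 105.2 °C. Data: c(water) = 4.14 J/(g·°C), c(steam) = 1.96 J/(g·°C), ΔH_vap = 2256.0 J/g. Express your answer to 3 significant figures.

q1 (heat water 77.8→100.0 °C): 63.5 × 4.14 × 22.2 = 5836 J
q2 (vaporize at 100 °C): 63.5 × 2256.0 = 143256 J
q3 (heat steam 100.0→105.2 °C): 63.5 × 1.96 × 5.2 = 647 J
Total: 5836 + 143256 + 647 = 149739 J = 150 kJ

q = 150 kJ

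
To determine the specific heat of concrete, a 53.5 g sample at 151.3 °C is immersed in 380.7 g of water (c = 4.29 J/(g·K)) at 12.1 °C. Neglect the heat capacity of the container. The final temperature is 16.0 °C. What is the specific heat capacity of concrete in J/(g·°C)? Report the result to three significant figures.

q_gained = (380.7 × 4.29) × (16.0 − 12.1) = 6369 J
q_lost = 53.5 × c × (151.3 − 16.0) = 7238.55 c
Set equal: c = 6369 / 7238.55 = 0.880 J/(g·°C)

c = 0.880 J/(g·°C)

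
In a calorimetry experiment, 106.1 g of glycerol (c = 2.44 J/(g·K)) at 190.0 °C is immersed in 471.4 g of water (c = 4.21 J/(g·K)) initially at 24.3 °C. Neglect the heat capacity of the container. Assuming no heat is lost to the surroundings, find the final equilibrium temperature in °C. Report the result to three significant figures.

Heat lost by glycerol = heat gained by water.
(106.1)(2.44)(190.0 − T) = (471.4)(4.21)(T − 24.3)
258.884 (190.0 − T) = 1984.594 (T − 24.3)
49188 − 258.884 T = 1984.594 T − 48226
97414 = 2243.478 T
T = 43.42 °C

T_f = 43.4 °C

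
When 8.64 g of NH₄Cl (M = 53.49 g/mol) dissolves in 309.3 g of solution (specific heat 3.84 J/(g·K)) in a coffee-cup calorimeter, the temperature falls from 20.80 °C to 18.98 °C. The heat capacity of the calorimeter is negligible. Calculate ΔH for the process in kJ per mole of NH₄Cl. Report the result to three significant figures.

ΔH = 13.4 kJ/mol

|ΔT| = |18.98 − 20.80| = 1.82 °C
|q_surr| = (309.3 × 3.84) × 1.82 = 1187.712 × 1.82 = 2162 J
n(NH₄Cl) = 8.64 / 53.49 = 0.1615 mol
Temperature fell, so q_rxn = +|q_surr| = 2.162 kJ
ΔH = q_rxn / n = 13.39 kJ/mol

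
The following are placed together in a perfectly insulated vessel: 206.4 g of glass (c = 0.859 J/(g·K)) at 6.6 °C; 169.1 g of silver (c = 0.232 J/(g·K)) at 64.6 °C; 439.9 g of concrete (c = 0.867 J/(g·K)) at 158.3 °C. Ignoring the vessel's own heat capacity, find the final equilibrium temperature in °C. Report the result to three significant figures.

Σ mᵢcᵢ(T − Tᵢ) = 0  ⇒  T = Σ mᵢcᵢTᵢ / Σ mᵢcᵢ
Σ mᵢcᵢ = 206.4×0.859 + 169.1×0.232 + 439.9×0.867 = 597.9221
Σ mᵢcᵢTᵢ = 177.2976×6.6 + 39.2312×64.6 + 381.3933×158.3 = 64079
T = 64079 / 597.9221 = 107.2 °C

T_f = 107 °C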